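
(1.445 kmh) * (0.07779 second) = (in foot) 0.1024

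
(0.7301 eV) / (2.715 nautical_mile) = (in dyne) 2.326e-18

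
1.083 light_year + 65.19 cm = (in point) 2.904e+19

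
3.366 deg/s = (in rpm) 0.561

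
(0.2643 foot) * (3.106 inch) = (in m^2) 0.006355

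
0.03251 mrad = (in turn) 5.174e-06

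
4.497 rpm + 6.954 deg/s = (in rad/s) 0.5923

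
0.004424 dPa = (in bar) 4.424e-09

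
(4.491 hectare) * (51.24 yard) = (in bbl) 1.324e+07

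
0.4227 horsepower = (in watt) 315.2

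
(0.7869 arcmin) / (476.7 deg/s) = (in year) 8.724e-13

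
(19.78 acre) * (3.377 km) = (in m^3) 2.703e+08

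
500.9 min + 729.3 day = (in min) 1.051e+06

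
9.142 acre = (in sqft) 3.982e+05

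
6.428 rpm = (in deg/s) 38.57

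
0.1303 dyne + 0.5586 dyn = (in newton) 6.889e-06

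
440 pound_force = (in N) 1957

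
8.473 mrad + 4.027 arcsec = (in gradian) 0.5407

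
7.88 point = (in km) 2.78e-06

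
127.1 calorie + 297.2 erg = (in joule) 531.8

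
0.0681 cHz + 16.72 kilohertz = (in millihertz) 1.672e+07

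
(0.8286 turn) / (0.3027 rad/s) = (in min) 0.2867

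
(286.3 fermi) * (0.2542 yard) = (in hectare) 6.655e-18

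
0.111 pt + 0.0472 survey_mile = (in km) 0.07596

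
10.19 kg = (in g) 1.019e+04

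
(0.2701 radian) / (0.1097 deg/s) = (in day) 0.001633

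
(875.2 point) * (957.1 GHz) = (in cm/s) 2.955e+13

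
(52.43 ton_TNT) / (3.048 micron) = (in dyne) 7.197e+21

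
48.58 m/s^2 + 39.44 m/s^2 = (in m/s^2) 88.02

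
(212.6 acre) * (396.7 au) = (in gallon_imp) 1.123e+22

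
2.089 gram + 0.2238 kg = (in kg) 0.2259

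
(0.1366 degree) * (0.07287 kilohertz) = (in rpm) 1.659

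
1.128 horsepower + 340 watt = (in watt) 1181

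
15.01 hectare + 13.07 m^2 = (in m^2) 1.501e+05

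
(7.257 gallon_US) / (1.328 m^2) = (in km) 2.069e-05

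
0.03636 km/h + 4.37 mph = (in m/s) 1.964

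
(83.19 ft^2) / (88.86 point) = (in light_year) 2.606e-14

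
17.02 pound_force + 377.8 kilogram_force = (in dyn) 3.781e+08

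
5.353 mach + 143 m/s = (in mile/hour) 4397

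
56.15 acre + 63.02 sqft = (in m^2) 2.272e+05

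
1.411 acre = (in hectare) 0.571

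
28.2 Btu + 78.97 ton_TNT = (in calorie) 7.897e+10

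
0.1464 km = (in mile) 0.09097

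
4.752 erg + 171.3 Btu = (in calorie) 4.32e+04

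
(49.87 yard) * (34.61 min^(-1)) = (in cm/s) 2630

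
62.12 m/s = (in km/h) 223.6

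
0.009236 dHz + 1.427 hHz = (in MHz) 0.0001427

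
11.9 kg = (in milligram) 1.19e+07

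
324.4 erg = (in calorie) 7.753e-06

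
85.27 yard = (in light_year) 8.242e-15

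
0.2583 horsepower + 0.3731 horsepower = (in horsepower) 0.6314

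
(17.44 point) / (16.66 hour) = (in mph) 2.295e-07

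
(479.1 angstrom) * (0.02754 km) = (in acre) 3.26e-10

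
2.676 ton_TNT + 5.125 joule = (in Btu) 1.061e+07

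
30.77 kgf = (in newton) 301.8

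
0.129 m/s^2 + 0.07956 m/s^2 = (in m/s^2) 0.2086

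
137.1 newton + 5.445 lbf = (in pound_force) 36.27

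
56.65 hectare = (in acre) 140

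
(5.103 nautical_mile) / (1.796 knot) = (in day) 0.1184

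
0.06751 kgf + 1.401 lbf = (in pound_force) 1.55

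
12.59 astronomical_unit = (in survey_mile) 1.17e+09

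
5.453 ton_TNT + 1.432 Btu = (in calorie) 5.453e+09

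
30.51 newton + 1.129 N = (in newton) 31.64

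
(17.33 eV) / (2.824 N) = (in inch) 3.871e-17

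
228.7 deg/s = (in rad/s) 3.992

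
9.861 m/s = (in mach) 0.02896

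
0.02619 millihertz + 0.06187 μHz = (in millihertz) 0.02625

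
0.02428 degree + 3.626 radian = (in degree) 207.8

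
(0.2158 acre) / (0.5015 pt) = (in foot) 1.62e+07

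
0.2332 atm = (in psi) 3.427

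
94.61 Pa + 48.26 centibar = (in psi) 7.013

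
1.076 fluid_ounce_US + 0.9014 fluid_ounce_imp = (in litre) 0.05743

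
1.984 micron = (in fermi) 1.984e+09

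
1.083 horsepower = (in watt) 807.6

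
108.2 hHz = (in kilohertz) 10.82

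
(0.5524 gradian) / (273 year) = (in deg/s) 5.775e-11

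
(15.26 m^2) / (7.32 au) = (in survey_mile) 8.659e-15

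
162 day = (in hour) 3888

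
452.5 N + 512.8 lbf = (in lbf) 614.5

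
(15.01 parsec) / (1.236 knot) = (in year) 2.31e+10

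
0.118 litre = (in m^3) 0.000118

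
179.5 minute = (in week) 0.01781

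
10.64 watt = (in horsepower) 0.01427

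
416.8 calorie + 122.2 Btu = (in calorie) 3.123e+04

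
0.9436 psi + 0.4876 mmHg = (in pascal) 6571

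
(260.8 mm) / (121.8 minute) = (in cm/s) 0.003569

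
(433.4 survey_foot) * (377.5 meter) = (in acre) 12.32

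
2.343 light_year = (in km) 2.217e+13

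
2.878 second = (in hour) 0.0007994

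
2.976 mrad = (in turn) 0.0004736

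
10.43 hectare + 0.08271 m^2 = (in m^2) 1.043e+05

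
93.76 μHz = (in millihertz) 0.09376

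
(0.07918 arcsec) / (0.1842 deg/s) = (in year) 3.786e-12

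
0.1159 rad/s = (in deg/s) 6.641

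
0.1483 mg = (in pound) 3.269e-07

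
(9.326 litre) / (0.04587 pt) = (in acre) 0.1424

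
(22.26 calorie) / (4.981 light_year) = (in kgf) 2.015e-16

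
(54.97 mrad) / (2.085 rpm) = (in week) 4.163e-07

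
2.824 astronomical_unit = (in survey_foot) 1.386e+12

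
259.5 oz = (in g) 7357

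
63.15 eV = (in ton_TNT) 2.418e-27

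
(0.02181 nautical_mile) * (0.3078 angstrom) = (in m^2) 1.243e-09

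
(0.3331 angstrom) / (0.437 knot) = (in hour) 4.116e-14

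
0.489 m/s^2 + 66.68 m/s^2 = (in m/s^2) 67.17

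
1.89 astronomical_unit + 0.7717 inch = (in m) 2.827e+11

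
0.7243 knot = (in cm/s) 37.26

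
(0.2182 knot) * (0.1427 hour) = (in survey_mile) 0.03583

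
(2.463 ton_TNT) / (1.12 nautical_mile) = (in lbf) 1.117e+06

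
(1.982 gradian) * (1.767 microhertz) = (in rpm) 5.253e-07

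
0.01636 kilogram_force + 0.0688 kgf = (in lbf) 0.1877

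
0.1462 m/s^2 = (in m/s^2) 0.1462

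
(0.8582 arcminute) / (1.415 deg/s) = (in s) 0.01011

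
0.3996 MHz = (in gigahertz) 0.0003996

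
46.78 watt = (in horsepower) 0.06273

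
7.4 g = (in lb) 0.01631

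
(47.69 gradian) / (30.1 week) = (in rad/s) 4.115e-08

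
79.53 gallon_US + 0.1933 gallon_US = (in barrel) 1.898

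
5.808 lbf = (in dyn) 2.584e+06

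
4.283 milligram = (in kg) 4.283e-06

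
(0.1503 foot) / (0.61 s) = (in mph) 0.168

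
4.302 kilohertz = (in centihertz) 4.302e+05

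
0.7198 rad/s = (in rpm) 6.874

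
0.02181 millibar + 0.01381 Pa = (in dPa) 21.95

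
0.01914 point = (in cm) 0.0006752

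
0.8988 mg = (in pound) 1.982e-06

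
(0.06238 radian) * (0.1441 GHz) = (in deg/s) 5.15e+08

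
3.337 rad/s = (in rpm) 31.87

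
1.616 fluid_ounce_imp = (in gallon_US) 0.01213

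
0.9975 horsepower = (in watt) 743.8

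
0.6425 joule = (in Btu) 0.000609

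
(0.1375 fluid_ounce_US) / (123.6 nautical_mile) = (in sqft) 1.912e-10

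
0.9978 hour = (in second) 3592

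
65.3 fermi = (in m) 6.53e-14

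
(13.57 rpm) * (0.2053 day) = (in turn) 4012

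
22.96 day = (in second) 1.984e+06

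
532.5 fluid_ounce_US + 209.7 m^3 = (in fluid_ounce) 7.091e+06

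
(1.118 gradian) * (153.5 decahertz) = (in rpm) 257.4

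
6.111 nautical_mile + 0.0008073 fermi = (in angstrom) 1.132e+14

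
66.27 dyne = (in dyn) 66.27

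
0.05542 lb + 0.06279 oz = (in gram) 26.92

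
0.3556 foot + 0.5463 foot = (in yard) 0.3006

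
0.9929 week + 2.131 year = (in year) 2.15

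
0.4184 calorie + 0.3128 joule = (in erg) 2.063e+07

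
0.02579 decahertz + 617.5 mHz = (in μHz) 8.754e+05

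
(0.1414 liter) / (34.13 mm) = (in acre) 1.024e-06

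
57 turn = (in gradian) 2.28e+04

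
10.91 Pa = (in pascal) 10.91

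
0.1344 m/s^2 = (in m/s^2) 0.1344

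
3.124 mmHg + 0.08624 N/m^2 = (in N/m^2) 416.6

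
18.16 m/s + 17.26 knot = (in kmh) 97.34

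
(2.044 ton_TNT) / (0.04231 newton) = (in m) 2.021e+11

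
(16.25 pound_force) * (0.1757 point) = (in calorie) 0.001071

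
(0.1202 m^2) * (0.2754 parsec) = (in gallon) 2.698e+17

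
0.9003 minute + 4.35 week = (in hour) 730.8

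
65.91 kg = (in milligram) 6.591e+07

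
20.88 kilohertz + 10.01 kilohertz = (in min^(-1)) 1.853e+06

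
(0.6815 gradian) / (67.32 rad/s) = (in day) 1.84e-09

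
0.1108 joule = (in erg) 1.108e+06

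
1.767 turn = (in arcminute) 3.817e+04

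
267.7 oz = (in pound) 16.73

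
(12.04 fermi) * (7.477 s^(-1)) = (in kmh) 3.241e-13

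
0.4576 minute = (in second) 27.46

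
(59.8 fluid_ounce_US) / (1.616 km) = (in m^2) 1.094e-06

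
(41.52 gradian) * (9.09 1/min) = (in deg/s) 5.661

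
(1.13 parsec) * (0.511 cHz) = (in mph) 3.986e+14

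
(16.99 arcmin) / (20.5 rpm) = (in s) 0.002302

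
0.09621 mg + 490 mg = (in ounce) 0.01729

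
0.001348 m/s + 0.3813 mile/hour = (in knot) 0.334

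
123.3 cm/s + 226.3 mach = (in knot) 1.498e+05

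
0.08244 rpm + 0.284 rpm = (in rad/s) 0.03837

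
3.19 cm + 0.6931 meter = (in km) 0.000725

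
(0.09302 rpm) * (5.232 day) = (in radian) 4403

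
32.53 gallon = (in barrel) 0.7745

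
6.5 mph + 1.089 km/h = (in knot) 6.236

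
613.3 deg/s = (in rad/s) 10.7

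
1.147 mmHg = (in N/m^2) 152.9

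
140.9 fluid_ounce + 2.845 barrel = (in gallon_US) 120.6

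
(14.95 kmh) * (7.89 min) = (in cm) 1.966e+05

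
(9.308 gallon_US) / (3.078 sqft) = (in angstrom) 1.232e+09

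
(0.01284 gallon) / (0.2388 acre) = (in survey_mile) 3.125e-11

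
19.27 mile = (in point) 8.791e+07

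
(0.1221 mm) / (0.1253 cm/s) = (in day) 1.128e-06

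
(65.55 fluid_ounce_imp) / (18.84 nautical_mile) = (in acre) 1.319e-11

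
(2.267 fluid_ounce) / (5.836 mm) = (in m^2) 0.01149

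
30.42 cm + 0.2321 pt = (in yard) 0.3328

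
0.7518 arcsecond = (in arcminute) 0.01253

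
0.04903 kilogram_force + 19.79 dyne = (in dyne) 4.81e+04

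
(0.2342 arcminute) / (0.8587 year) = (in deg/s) 1.441e-10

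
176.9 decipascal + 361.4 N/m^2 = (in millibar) 3.791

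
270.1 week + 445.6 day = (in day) 2336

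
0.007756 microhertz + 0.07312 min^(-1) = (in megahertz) 1.219e-09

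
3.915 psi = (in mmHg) 202.5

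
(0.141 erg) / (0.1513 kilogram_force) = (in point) 2.694e-05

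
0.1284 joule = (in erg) 1.284e+06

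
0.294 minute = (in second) 17.64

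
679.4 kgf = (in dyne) 6.663e+08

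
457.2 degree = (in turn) 1.27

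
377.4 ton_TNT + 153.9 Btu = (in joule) 1.579e+12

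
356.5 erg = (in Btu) 3.379e-08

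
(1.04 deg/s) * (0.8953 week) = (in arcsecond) 2.027e+09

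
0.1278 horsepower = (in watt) 95.3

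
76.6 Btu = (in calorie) 1.932e+04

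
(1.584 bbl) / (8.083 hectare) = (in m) 3.116e-06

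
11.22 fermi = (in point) 3.18e-11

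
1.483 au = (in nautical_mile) 1.198e+08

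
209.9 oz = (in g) 5951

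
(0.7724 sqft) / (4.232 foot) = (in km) 5.563e-05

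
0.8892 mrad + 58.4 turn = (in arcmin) 1.261e+06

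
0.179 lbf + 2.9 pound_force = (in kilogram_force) 1.397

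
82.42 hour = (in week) 0.4906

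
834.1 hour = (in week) 4.965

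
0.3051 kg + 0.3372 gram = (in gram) 305.4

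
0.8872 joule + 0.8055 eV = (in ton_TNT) 2.12e-10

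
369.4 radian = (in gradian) 2.352e+04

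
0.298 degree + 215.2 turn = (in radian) 1352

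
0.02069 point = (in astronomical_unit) 4.879e-17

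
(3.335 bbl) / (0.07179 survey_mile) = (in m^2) 0.004589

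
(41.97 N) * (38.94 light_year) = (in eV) 9.65e+37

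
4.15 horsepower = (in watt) 3095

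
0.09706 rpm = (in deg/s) 0.5824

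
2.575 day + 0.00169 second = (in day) 2.575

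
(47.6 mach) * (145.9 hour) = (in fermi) 8.513e+24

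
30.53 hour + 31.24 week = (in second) 1.9e+07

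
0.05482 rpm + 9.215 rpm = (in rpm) 9.27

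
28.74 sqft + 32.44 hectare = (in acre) 80.16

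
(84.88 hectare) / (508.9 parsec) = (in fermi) 54.05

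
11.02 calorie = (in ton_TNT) 1.102e-08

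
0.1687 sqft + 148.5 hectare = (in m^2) 1.485e+06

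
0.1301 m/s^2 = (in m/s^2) 0.1301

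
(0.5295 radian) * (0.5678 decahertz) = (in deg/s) 172.3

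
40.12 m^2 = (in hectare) 0.004012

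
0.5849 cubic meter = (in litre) 584.9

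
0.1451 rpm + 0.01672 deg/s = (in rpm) 0.1479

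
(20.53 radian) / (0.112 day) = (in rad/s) 0.002122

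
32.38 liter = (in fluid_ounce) 1095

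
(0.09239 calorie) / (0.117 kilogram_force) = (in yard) 0.3684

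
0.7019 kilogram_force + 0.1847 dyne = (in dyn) 6.883e+05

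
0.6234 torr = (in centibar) 0.08311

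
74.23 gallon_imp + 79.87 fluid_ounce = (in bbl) 2.137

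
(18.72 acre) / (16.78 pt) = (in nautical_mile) 6910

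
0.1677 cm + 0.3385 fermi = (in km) 1.677e-06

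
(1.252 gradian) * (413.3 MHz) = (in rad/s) 8.128e+06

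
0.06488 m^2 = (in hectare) 6.488e-06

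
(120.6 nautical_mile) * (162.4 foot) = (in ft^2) 1.19e+08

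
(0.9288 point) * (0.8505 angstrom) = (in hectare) 2.787e-18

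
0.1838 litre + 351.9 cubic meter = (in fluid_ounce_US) 1.19e+07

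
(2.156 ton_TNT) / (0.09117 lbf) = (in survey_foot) 7.298e+10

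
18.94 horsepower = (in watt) 1.412e+04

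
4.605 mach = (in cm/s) 1.568e+05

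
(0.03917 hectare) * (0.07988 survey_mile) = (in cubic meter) 5.035e+04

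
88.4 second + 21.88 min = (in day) 0.01622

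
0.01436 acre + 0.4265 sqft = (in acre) 0.01437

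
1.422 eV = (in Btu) 2.159e-22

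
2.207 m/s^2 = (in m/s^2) 2.207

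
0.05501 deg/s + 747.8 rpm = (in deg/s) 4487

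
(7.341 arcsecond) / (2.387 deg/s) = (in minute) 1.424e-05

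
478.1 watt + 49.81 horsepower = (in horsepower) 50.45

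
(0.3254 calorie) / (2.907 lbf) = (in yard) 0.1151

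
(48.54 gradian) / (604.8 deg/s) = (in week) 1.194e-07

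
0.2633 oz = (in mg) 7464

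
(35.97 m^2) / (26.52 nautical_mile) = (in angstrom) 7.324e+06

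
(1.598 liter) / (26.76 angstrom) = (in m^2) 5.972e+05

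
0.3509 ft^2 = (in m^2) 0.0326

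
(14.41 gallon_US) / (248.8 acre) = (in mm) 5.418e-05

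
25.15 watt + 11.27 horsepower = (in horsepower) 11.3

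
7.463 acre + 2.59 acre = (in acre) 10.05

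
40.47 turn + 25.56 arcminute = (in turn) 40.47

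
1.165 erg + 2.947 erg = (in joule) 4.112e-07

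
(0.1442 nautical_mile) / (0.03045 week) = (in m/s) 0.0145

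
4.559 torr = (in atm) 0.005999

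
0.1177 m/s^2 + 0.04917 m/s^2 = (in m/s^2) 0.1669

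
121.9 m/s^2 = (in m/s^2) 121.9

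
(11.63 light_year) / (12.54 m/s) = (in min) 1.462e+14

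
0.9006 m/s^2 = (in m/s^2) 0.9006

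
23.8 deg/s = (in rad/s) 0.4154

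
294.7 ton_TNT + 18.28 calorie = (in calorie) 2.947e+11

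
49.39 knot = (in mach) 0.07462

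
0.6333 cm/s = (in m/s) 0.006333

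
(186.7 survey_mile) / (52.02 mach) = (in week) 2.805e-05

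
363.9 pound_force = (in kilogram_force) 165.1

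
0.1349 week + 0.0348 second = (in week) 0.1349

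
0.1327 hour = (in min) 7.962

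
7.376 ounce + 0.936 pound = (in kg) 0.6337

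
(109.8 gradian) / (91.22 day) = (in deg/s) 1.254e-05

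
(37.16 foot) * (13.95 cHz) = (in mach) 0.00464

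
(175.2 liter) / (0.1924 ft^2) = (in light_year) 1.036e-15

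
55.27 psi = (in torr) 2858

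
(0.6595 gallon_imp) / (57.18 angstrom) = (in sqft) 5.644e+06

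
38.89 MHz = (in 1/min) 2.333e+09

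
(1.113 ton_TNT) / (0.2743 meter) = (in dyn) 1.698e+15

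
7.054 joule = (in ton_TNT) 1.686e-09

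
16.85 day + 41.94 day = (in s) 5.079e+06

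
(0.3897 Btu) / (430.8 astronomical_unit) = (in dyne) 6.38e-07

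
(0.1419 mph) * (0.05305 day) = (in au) 1.944e-09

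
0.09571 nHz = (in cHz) 9.571e-09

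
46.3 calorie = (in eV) 1.209e+21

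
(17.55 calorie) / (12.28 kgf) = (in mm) 609.7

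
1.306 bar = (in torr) 979.6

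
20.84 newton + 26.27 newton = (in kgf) 4.804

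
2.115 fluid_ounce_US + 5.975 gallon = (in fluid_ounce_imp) 798.2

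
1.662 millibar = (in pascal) 166.2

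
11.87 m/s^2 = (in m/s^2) 11.87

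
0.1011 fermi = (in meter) 1.011e-16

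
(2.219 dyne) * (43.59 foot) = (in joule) 0.0002948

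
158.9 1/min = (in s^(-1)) 2.648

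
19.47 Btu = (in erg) 2.054e+11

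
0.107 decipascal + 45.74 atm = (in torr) 3.476e+04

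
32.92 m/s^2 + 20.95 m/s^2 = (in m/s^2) 53.87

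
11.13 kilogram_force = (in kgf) 11.13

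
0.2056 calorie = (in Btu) 0.0008153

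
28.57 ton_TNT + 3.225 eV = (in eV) 7.461e+29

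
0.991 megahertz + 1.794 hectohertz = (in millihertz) 9.912e+08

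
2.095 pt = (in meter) 0.0007391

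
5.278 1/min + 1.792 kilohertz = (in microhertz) 1.792e+09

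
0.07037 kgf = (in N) 0.6901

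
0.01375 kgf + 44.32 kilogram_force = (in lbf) 97.74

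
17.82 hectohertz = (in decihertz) 1.782e+04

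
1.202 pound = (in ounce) 19.23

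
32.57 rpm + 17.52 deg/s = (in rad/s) 3.717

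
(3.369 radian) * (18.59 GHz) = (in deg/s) 3.588e+12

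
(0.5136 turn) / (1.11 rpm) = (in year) 8.803e-07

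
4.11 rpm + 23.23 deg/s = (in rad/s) 0.8358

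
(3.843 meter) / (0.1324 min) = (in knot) 0.9404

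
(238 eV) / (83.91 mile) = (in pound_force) 6.348e-23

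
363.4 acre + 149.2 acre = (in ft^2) 2.233e+07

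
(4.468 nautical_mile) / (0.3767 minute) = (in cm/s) 3.661e+04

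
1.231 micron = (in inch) 4.846e-05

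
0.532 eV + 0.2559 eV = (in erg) 1.262e-12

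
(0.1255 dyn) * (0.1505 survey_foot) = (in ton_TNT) 1.376e-17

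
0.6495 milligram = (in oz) 2.291e-05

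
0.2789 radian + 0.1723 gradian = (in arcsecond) 5.809e+04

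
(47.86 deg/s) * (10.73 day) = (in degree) 4.437e+07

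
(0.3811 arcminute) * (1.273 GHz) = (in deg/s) 8.086e+06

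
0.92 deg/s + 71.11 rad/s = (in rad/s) 71.13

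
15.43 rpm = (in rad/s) 1.616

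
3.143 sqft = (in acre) 7.215e-05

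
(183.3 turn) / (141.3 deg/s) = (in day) 0.005405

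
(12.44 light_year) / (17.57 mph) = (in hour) 4.162e+12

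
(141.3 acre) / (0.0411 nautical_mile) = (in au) 5.022e-08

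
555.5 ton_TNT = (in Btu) 2.203e+09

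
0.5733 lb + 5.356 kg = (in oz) 198.1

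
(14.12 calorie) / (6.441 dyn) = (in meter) 9.172e+05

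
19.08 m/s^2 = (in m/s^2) 19.08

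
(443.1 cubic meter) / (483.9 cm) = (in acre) 0.02263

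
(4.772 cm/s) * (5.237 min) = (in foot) 49.19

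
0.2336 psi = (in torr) 12.08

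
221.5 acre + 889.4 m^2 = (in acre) 221.7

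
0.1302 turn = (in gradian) 52.08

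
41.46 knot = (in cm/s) 2133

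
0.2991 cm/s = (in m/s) 0.002991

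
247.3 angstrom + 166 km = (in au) 1.11e-06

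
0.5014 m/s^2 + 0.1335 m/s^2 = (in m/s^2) 0.6349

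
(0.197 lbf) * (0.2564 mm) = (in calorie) 5.37e-05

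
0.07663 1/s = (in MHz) 7.663e-08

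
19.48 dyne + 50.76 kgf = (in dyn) 4.978e+07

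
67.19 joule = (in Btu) 0.06368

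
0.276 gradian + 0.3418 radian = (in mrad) 346.1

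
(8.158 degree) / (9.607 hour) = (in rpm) 3.931e-05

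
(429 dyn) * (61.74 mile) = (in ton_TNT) 1.019e-07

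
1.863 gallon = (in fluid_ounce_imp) 248.2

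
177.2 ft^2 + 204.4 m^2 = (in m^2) 220.9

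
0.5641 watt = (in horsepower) 0.0007565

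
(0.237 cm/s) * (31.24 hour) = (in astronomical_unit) 1.782e-09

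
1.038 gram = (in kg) 0.001038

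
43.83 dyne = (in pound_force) 9.853e-05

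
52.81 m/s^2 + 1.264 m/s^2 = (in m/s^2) 54.07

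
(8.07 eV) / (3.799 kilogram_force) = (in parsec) 1.125e-36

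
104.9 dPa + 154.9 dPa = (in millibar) 0.2598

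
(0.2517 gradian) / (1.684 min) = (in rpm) 0.0003737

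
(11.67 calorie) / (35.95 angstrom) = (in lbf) 3.053e+09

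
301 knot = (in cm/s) 1.548e+04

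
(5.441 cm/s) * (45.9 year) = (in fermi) 7.876e+22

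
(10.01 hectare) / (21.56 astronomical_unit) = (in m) 3.104e-08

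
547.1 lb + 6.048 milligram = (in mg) 2.482e+08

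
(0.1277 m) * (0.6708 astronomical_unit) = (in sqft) 1.379e+11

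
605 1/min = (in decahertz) 1.008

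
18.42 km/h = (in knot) 9.946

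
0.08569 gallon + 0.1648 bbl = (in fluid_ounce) 896.9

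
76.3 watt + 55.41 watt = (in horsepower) 0.1766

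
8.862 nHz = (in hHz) 8.862e-11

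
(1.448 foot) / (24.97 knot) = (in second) 0.03436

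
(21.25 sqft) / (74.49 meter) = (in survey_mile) 1.647e-05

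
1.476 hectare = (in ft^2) 1.589e+05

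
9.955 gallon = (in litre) 37.68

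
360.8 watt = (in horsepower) 0.4838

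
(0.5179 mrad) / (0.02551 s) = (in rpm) 0.1939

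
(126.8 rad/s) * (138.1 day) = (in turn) 2.408e+08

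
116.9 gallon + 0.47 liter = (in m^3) 0.443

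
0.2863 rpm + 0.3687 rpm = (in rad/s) 0.06859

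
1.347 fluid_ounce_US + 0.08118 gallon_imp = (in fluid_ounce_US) 13.83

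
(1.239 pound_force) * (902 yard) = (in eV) 2.837e+22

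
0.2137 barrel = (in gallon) 8.975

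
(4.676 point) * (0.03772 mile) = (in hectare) 1.001e-05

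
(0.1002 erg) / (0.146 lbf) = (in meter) 1.543e-08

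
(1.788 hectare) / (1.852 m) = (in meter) 9654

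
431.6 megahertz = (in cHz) 4.316e+10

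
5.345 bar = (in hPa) 5345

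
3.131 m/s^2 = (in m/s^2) 3.131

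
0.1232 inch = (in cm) 0.3129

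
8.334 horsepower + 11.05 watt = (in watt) 6226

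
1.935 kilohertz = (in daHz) 193.5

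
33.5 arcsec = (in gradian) 0.01034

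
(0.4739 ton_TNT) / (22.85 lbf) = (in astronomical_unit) 0.0001304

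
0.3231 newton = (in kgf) 0.03295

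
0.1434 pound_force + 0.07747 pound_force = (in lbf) 0.2209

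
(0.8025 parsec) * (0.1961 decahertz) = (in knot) 9.439e+16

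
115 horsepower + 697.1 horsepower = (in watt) 6.056e+05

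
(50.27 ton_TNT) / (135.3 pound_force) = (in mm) 3.495e+11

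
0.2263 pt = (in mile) 4.961e-08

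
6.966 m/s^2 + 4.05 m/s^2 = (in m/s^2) 11.02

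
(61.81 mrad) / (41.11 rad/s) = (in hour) 4.176e-07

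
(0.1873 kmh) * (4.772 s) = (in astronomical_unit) 1.66e-12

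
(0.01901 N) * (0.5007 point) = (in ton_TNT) 8.025e-16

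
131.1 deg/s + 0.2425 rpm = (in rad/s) 2.314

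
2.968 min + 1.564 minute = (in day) 0.003147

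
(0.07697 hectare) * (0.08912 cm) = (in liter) 686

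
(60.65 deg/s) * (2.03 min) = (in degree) 7387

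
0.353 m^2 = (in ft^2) 3.8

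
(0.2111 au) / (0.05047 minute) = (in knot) 2.027e+10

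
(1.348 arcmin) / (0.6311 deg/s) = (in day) 4.12e-07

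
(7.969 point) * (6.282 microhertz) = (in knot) 3.433e-08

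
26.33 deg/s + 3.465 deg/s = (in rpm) 4.966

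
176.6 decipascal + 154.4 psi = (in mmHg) 7985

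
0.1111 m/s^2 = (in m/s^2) 0.1111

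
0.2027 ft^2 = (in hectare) 1.883e-06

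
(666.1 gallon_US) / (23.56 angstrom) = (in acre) 2.645e+05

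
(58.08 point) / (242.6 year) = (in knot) 5.206e-12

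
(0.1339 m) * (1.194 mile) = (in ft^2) 2770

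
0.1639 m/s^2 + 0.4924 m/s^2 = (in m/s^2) 0.6563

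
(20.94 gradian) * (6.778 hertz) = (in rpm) 21.29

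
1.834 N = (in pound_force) 0.4123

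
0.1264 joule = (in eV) 7.889e+17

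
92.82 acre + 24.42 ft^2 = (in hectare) 37.56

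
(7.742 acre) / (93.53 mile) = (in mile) 0.0001293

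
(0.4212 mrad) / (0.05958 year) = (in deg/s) 1.284e-08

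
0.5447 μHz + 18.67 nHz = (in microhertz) 0.5634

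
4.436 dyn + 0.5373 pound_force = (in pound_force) 0.5373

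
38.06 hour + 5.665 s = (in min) 2284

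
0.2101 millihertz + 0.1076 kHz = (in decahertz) 10.76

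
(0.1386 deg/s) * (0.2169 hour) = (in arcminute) 6493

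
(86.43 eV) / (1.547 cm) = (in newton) 8.951e-16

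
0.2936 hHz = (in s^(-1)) 29.36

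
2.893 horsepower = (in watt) 2157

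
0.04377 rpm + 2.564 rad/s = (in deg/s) 147.2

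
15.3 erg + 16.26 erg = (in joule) 3.156e-06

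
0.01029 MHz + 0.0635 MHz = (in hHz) 737.9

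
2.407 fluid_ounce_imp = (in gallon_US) 0.01807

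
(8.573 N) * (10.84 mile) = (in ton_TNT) 3.575e-05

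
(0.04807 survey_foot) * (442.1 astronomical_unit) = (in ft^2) 1.043e+13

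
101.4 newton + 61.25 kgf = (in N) 702.1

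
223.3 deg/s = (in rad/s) 3.897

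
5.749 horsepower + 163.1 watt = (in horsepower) 5.968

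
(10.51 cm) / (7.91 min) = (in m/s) 0.0002214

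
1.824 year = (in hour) 1.598e+04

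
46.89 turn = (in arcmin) 1.013e+06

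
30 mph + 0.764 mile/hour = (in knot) 26.73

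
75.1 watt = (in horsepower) 0.1007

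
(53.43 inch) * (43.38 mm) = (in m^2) 0.05887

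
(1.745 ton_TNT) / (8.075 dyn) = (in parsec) 0.00293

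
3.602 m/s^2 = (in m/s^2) 3.602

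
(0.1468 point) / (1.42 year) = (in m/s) 1.156e-12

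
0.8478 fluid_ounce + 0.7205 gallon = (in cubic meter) 0.002752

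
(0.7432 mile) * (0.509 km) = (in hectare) 60.88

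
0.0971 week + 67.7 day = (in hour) 1641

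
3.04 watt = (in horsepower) 0.004077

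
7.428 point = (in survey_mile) 1.628e-06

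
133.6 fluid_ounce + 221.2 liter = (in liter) 225.2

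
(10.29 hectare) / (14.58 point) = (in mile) 1.243e+04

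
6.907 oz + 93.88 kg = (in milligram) 9.408e+07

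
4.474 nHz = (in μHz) 0.004474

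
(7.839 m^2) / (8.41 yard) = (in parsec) 3.304e-17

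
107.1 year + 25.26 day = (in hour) 9.388e+05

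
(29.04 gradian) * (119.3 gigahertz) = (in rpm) 5.197e+11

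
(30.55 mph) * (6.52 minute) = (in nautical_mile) 2.885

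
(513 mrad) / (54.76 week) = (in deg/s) 8.875e-07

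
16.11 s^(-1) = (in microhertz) 1.611e+07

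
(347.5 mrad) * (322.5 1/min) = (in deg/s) 107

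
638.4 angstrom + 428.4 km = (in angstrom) 4.284e+15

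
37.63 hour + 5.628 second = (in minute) 2258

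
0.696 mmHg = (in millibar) 0.9279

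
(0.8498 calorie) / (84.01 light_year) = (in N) 4.474e-18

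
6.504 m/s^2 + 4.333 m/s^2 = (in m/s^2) 10.84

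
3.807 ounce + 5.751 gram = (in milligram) 1.137e+05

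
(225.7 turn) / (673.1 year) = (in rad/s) 6.681e-08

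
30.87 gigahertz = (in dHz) 3.087e+11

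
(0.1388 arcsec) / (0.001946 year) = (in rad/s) 1.097e-11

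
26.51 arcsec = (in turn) 2.046e-05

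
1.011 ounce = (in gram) 28.66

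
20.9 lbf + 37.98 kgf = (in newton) 465.4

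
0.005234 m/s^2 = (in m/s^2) 0.005234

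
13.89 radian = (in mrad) 1.389e+04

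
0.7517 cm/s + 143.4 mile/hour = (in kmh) 230.8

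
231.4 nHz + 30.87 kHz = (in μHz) 3.087e+10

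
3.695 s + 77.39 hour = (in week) 0.4607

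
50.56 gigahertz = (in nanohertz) 5.056e+19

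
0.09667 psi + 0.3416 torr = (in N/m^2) 712.1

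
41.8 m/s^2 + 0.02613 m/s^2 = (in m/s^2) 41.83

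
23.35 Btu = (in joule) 2.464e+04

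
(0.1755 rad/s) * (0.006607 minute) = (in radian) 0.06957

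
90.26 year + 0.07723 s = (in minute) 4.744e+07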